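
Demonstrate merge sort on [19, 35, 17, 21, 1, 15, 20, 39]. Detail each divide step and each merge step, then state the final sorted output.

Merge sort trace:

Split: [19, 35, 17, 21, 1, 15, 20, 39] -> [19, 35, 17, 21] and [1, 15, 20, 39]
  Split: [19, 35, 17, 21] -> [19, 35] and [17, 21]
    Split: [19, 35] -> [19] and [35]
    Merge: [19] + [35] -> [19, 35]
    Split: [17, 21] -> [17] and [21]
    Merge: [17] + [21] -> [17, 21]
  Merge: [19, 35] + [17, 21] -> [17, 19, 21, 35]
  Split: [1, 15, 20, 39] -> [1, 15] and [20, 39]
    Split: [1, 15] -> [1] and [15]
    Merge: [1] + [15] -> [1, 15]
    Split: [20, 39] -> [20] and [39]
    Merge: [20] + [39] -> [20, 39]
  Merge: [1, 15] + [20, 39] -> [1, 15, 20, 39]
Merge: [17, 19, 21, 35] + [1, 15, 20, 39] -> [1, 15, 17, 19, 20, 21, 35, 39]

Final sorted array: [1, 15, 17, 19, 20, 21, 35, 39]

The merge sort proceeds by recursively splitting the array and merging sorted halves.
After all merges, the sorted array is [1, 15, 17, 19, 20, 21, 35, 39].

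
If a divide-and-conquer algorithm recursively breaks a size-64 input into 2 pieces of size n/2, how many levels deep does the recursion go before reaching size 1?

For divide and conquer with division factor 2:

Problem sizes at each level:
Level 0: 64
Level 1: 32
Level 2: 16
Level 3: 8
Level 4: 4
Level 5: 2
Level 6: 1

The root is level 0 and the size-1 base case is level 6 (the tree spans levels 0 through 6, i.e. 7 levels counting the root), so the depth is the number of divisions: log_2(64) = 6

The recursion tree depth is log_2(64) = 6. At each level, the problem size is divided by 2, so it takes 6 divisions to reduce to a base case of size 1. The algorithm makes 2 recursive calls at each level.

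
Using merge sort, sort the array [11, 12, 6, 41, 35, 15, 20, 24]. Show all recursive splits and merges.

Merge sort trace:

Split: [11, 12, 6, 41, 35, 15, 20, 24] -> [11, 12, 6, 41] and [35, 15, 20, 24]
  Split: [11, 12, 6, 41] -> [11, 12] and [6, 41]
    Split: [11, 12] -> [11] and [12]
    Merge: [11] + [12] -> [11, 12]
    Split: [6, 41] -> [6] and [41]
    Merge: [6] + [41] -> [6, 41]
  Merge: [11, 12] + [6, 41] -> [6, 11, 12, 41]
  Split: [35, 15, 20, 24] -> [35, 15] and [20, 24]
    Split: [35, 15] -> [35] and [15]
    Merge: [35] + [15] -> [15, 35]
    Split: [20, 24] -> [20] and [24]
    Merge: [20] + [24] -> [20, 24]
  Merge: [15, 35] + [20, 24] -> [15, 20, 24, 35]
Merge: [6, 11, 12, 41] + [15, 20, 24, 35] -> [6, 11, 12, 15, 20, 24, 35, 41]

Final sorted array: [6, 11, 12, 15, 20, 24, 35, 41]

The merge sort proceeds by recursively splitting the array and merging sorted halves.
After all merges, the sorted array is [6, 11, 12, 15, 20, 24, 35, 41].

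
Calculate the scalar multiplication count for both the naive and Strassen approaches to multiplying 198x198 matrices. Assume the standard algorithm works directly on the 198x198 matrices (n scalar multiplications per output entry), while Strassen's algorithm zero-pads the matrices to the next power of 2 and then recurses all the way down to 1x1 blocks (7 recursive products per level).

Matrix multiplication for 198x198 matrices:

Strassen's algorithm requires power-of-2 dimensions. Pad 198x198 to 256x256 (next power of 2).

Standard algorithm: 198^3 = 7762392 multiplications
Strassen's algorithm: 7^(log2(256)) = 7^8 = 5764801 multiplications
Savings: 7762392 - 5764801 = 1997591 multiplications

Standard: 7762392 multiplications (198^3). Strassen: 5764801 multiplications (7^8, after padding to 256x256). Strassen reduces 8 recursive multiplications to 7 at each level.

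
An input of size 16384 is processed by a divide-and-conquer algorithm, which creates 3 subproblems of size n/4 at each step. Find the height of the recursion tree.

For divide and conquer with division factor 4:

Problem sizes at each level:
Level 0: 16384
Level 1: 4096
Level 2: 1024
Level 3: 256
Level 4: 64
Level 5: 16
Level 6: 4
Level 7: 1

The root is level 0 and the size-1 base case is level 7 (the tree spans levels 0 through 7, i.e. 8 levels counting the root), so the depth is the number of divisions: log_4(16384) = 7

The recursion tree depth is log_4(16384) = 7. At each level, the problem size is divided by 4, so it takes 7 divisions to reduce to a base case of size 1. The algorithm makes 3 recursive calls at each level.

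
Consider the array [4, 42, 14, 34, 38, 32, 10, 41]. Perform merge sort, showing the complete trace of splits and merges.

Merge sort trace:

Split: [4, 42, 14, 34, 38, 32, 10, 41] -> [4, 42, 14, 34] and [38, 32, 10, 41]
  Split: [4, 42, 14, 34] -> [4, 42] and [14, 34]
    Split: [4, 42] -> [4] and [42]
    Merge: [4] + [42] -> [4, 42]
    Split: [14, 34] -> [14] and [34]
    Merge: [14] + [34] -> [14, 34]
  Merge: [4, 42] + [14, 34] -> [4, 14, 34, 42]
  Split: [38, 32, 10, 41] -> [38, 32] and [10, 41]
    Split: [38, 32] -> [38] and [32]
    Merge: [38] + [32] -> [32, 38]
    Split: [10, 41] -> [10] and [41]
    Merge: [10] + [41] -> [10, 41]
  Merge: [32, 38] + [10, 41] -> [10, 32, 38, 41]
Merge: [4, 14, 34, 42] + [10, 32, 38, 41] -> [4, 10, 14, 32, 34, 38, 41, 42]

Final sorted array: [4, 10, 14, 32, 34, 38, 41, 42]

The merge sort proceeds by recursively splitting the array and merging sorted halves.
After all merges, the sorted array is [4, 10, 14, 32, 34, 38, 41, 42].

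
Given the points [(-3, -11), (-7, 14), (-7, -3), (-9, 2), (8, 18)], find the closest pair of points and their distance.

Computing all pairwise distances among 5 points:

d((-3, -11), (-7, 14)) = 25.318
d((-3, -11), (-7, -3)) = 8.9443
d((-3, -11), (-9, 2)) = 14.3178
d((-3, -11), (8, 18)) = 31.0161
d((-7, 14), (-7, -3)) = 17.0
d((-7, 14), (-9, 2)) = 12.1655
d((-7, 14), (8, 18)) = 15.5242
d((-7, -3), (-9, 2)) = 5.3852 <-- minimum
d((-7, -3), (8, 18)) = 25.807
d((-9, 2), (8, 18)) = 23.3452

Closest pair: (-7, -3) and (-9, 2) with distance 5.3852

The closest pair is (-7, -3) and (-9, 2) with Euclidean distance 5.3852. For 5 points, brute-force pairwise comparison is shown above. For large n, the divide-and-conquer algorithm (sort by x, recurse on halves, check the dividing strip) achieves O(n log n).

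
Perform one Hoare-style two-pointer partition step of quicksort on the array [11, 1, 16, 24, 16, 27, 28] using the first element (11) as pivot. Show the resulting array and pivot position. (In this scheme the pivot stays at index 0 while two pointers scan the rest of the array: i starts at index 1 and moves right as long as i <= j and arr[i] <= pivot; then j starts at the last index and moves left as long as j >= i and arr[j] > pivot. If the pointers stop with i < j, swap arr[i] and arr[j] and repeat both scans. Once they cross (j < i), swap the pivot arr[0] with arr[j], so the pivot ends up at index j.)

Hoare-style two-pointer partition with pivot = 11:

Initial array: [11, 1, 16, 24, 16, 27, 28]

Pointers start at i = 1, j = 6.
i ends at 2, j ends at 1: the pointers have crossed (j < i), so scanning stops.

Swap pivot arr[0] with arr[1] to place pivot at position 1: [1, 11, 16, 24, 16, 27, 28]
Pivot position: 1

After partitioning with pivot 11, the array becomes [1, 11, 16, 24, 16, 27, 28]. The pivot is placed at index 1. All elements to the left of the pivot are <= 11, and all elements to the right are > 11.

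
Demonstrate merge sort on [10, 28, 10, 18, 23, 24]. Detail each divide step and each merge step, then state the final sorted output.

Merge sort trace:

Split: [10, 28, 10, 18, 23, 24] -> [10, 28, 10] and [18, 23, 24]
  Split: [10, 28, 10] -> [10] and [28, 10]
    Split: [28, 10] -> [28] and [10]
    Merge: [28] + [10] -> [10, 28]
  Merge: [10] + [10, 28] -> [10, 10, 28]
  Split: [18, 23, 24] -> [18] and [23, 24]
    Split: [23, 24] -> [23] and [24]
    Merge: [23] + [24] -> [23, 24]
  Merge: [18] + [23, 24] -> [18, 23, 24]
Merge: [10, 10, 28] + [18, 23, 24] -> [10, 10, 18, 23, 24, 28]

Final sorted array: [10, 10, 18, 23, 24, 28]

The merge sort proceeds by recursively splitting the array and merging sorted halves.
After all merges, the sorted array is [10, 10, 18, 23, 24, 28].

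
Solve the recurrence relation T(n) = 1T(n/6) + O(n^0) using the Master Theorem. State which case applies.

Master Theorem for T(n) = 1T(n/6) + O(n^0):

a = 1, b = 6, c = 0
log_b(a) = log_6(1) = 0.0000

Case 2: c = 0 = log_6(1) = 0.0000
T(n) = O(n^0 log n) = O(log n)

For T(n) = 1T(n/6) + O(n^0): log_6(1) = 0.0000. This is Case 2 of the Master Theorem (c = log_b(a), equal work at all levels), giving O(log n).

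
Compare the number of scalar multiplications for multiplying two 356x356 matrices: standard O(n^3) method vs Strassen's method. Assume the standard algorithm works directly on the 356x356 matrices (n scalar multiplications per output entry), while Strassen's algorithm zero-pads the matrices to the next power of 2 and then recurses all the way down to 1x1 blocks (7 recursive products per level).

Matrix multiplication for 356x356 matrices:

Strassen's algorithm requires power-of-2 dimensions. Pad 356x356 to 512x512 (next power of 2).

Standard algorithm: 356^3 = 45118016 multiplications
Strassen's algorithm: 7^(log2(512)) = 7^9 = 40353607 multiplications
Savings: 45118016 - 40353607 = 4764409 multiplications

Standard: 45118016 multiplications (356^3). Strassen: 40353607 multiplications (7^9, after padding to 512x512). Strassen reduces 8 recursive multiplications to 7 at each level.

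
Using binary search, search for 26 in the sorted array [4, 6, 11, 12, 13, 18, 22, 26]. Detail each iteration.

Binary search for 26 in [4, 6, 11, 12, 13, 18, 22, 26]:

lo=0, hi=7, mid=3, arr[mid]=12 -> 12 < 26, search right half
lo=4, hi=7, mid=5, arr[mid]=18 -> 18 < 26, search right half
lo=6, hi=7, mid=6, arr[mid]=22 -> 22 < 26, search right half
lo=7, hi=7, mid=7, arr[mid]=26 -> Found target at index 7!

Binary search finds 26 at index 7 after 4 comparisons. The search repeatedly halves the search space by comparing with the middle element.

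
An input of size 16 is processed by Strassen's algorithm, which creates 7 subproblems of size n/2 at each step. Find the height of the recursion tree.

For divide and conquer with division factor 2:

Problem sizes at each level:
Level 0: 16
Level 1: 8
Level 2: 4
Level 3: 2
Level 4: 1

The root is level 0 and the size-1 base case is level 4 (the tree spans levels 0 through 4, i.e. 5 levels counting the root), so the depth is the number of divisions: log_2(16) = 4

The recursion tree depth is log_2(16) = 4. At each level, the problem size is divided by 2, so it takes 4 divisions to reduce to a base case of size 1. The algorithm makes 7 recursive calls at each level.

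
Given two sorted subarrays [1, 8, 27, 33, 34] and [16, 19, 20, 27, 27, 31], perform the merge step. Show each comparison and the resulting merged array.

Merging process:

Compare 1 vs 16: take 1 from left. Merged: [1]
Compare 8 vs 16: take 8 from left. Merged: [1, 8]
Compare 27 vs 16: take 16 from right. Merged: [1, 8, 16]
Compare 27 vs 19: take 19 from right. Merged: [1, 8, 16, 19]
Compare 27 vs 20: take 20 from right. Merged: [1, 8, 16, 19, 20]
Compare 27 vs 27: take 27 from left. Merged: [1, 8, 16, 19, 20, 27]
Compare 33 vs 27: take 27 from right. Merged: [1, 8, 16, 19, 20, 27, 27]
Compare 33 vs 27: take 27 from right. Merged: [1, 8, 16, 19, 20, 27, 27, 27]
Compare 33 vs 31: take 31 from right. Merged: [1, 8, 16, 19, 20, 27, 27, 27, 31]
Append remaining from left: [33, 34]. Merged: [1, 8, 16, 19, 20, 27, 27, 27, 31, 33, 34]

Final merged array: [1, 8, 16, 19, 20, 27, 27, 27, 31, 33, 34]
Total comparisons: 9

The merged array is [1, 8, 16, 19, 20, 27, 27, 27, 31, 33, 34], requiring 9 comparisons. The merge step runs in O(n) time where n is the total number of elements.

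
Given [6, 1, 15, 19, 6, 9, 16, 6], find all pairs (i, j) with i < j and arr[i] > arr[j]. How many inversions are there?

Finding inversions in [6, 1, 15, 19, 6, 9, 16, 6]:

(0, 1): arr[0]=6 > arr[1]=1
(2, 4): arr[2]=15 > arr[4]=6
(2, 5): arr[2]=15 > arr[5]=9
(2, 7): arr[2]=15 > arr[7]=6
(3, 4): arr[3]=19 > arr[4]=6
(3, 5): arr[3]=19 > arr[5]=9
(3, 6): arr[3]=19 > arr[6]=16
(3, 7): arr[3]=19 > arr[7]=6
(5, 7): arr[5]=9 > arr[7]=6
(6, 7): arr[6]=16 > arr[7]=6

Total inversions: 10

The array has 10 inversion(s): (0,1), (2,4), (2,5), (2,7), (3,4), (3,5), (3,6), (3,7), (5,7), (6,7). Each pair (i,j) satisfies i < j and arr[i] > arr[j].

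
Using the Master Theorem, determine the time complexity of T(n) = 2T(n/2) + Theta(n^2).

Master Theorem for T(n) = 2T(n/2) + O(n^2):

a = 2, b = 2, c = 2
log_b(a) = log_2(2) = 1.0000

Case 3: c = 2 > log_2(2) = 1.0000
T(n) = O(n^2) = O(n^2)

For T(n) = 2T(n/2) + O(n^2): log_2(2) = 1.0000. This is Case 3 of the Master Theorem (c > log_b(a), work dominated by root), giving O(n^2).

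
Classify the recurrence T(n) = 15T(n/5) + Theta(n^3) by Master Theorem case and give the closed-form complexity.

Master Theorem for T(n) = 15T(n/5) + O(n^3):

a = 15, b = 5, c = 3
log_b(a) = log_5(15) = 1.6826

Case 3: c = 3 > log_5(15) = 1.6826
T(n) = O(n^3) = O(n^3)

For T(n) = 15T(n/5) + O(n^3): log_5(15) = 1.6826. This is Case 3 of the Master Theorem (c > log_b(a), work dominated by root), giving O(n^3).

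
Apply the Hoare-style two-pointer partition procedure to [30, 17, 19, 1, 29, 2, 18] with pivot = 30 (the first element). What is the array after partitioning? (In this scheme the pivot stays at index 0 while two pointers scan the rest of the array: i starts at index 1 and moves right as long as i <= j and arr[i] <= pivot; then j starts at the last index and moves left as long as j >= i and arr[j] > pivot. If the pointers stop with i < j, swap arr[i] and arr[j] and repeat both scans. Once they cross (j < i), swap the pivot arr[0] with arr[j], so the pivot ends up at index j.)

Hoare-style two-pointer partition with pivot = 30:

Initial array: [30, 17, 19, 1, 29, 2, 18]

Pointers start at i = 1, j = 6.
i ends at 7, j ends at 6: the pointers have crossed (j < i), so scanning stops.

Swap pivot arr[0] with arr[6] to place pivot at position 6: [18, 17, 19, 1, 29, 2, 30]
Pivot position: 6

After partitioning with pivot 30, the array becomes [18, 17, 19, 1, 29, 2, 30]. The pivot is placed at index 6. All elements to the left of the pivot are <= 30, and all elements to the right are > 30.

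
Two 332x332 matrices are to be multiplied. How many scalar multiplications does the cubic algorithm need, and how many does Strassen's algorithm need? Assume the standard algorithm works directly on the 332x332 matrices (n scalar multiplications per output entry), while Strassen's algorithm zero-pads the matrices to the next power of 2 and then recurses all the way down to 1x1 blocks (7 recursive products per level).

Matrix multiplication for 332x332 matrices:

Strassen's algorithm requires power-of-2 dimensions. Pad 332x332 to 512x512 (next power of 2).

Standard algorithm: 332^3 = 36594368 multiplications
Strassen's algorithm: 7^(log2(512)) = 7^9 = 40353607 multiplications
Difference: 36594368 - 40353607 = -3759239 (Strassen uses MORE here due to padding overhead — for small or just-over-power-of-2 n, padding can outweigh the per-level savings)

Standard: 36594368 multiplications (332^3). Strassen: 40353607 multiplications (7^9, after padding to 512x512). Strassen reduces 8 recursive multiplications to 7 at each level.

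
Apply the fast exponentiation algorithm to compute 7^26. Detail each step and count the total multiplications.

Computing 7^26 by squaring (build up from 7^1; each line after the first costs one multiplication):

7^1 = 7
7^2 = (7^1)^2 = 7^2 = 49
7^3 = 7 * 7^2 = 7 * 49 = 343
7^6 = (7^3)^2 = 343^2 = 117649
7^12 = (7^6)^2 = 117649^2 = 13841287201
7^13 = 7 * 7^12 = 7 * 13841287201 = 96889010407
7^26 = (7^13)^2 = 96889010407^2 = 9387480337647754305649

Result: 9387480337647754305649
Multiplications needed: 6 (6 lines after 7^1)

7^26 = 9387480337647754305649. Using exponentiation by squaring, this requires 6 multiplications. The key idea: if the exponent is even, square the half-power; if odd, multiply by the base once.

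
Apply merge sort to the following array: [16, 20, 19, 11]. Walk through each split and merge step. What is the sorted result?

Merge sort trace:

Split: [16, 20, 19, 11] -> [16, 20] and [19, 11]
  Split: [16, 20] -> [16] and [20]
  Merge: [16] + [20] -> [16, 20]
  Split: [19, 11] -> [19] and [11]
  Merge: [19] + [11] -> [11, 19]
Merge: [16, 20] + [11, 19] -> [11, 16, 19, 20]

Final sorted array: [11, 16, 19, 20]

The merge sort proceeds by recursively splitting the array and merging sorted halves.
After all merges, the sorted array is [11, 16, 19, 20].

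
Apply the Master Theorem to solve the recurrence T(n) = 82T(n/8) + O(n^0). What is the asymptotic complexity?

Master Theorem for T(n) = 82T(n/8) + O(n^0):

a = 82, b = 8, c = 0
log_b(a) = log_8(82) = 2.1192

Case 1: c = 0 < log_8(82) = 2.1192
T(n) = O(n^(log_8 82))

For T(n) = 82T(n/8) + O(n^0): log_8(82) = 2.1192. This is Case 1 of the Master Theorem (c < log_b(a), work dominated by leaves), giving O(n^(log_8 82)).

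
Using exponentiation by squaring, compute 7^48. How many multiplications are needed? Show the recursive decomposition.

Computing 7^48 by squaring (build up from 7^1; each line after the first costs one multiplication):

7^1 = 7
7^2 = (7^1)^2 = 7^2 = 49
7^3 = 7 * 7^2 = 7 * 49 = 343
7^6 = (7^3)^2 = 343^2 = 117649
7^12 = (7^6)^2 = 117649^2 = 13841287201
7^24 = (7^12)^2 = 13841287201^2 = 191581231380566414401
7^48 = (7^24)^2 = 191581231380566414401^2 = 36703368217294125441230211032033660188801

Result: 36703368217294125441230211032033660188801
Multiplications needed: 6 (6 lines after 7^1)

7^48 = 36703368217294125441230211032033660188801. Using exponentiation by squaring, this requires 6 multiplications. The key idea: if the exponent is even, square the half-power; if odd, multiply by the base once.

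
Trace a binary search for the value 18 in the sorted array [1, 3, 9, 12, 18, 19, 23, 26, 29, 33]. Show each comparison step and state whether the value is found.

Binary search for 18 in [1, 3, 9, 12, 18, 19, 23, 26, 29, 33]:

lo=0, hi=9, mid=4, arr[mid]=18 -> Found target at index 4!

Binary search finds 18 at index 4 after 1 comparisons. The search repeatedly halves the search space by comparing with the middle element.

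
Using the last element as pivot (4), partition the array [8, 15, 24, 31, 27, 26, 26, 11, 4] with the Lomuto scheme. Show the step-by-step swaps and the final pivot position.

Lomuto partition with pivot = 4:

Initial array: [8, 15, 24, 31, 27, 26, 26, 11, 4]

arr[0]=8 > 4: no swap
arr[1]=15 > 4: no swap
arr[2]=24 > 4: no swap
arr[3]=31 > 4: no swap
arr[4]=27 > 4: no swap
arr[5]=26 > 4: no swap
arr[6]=26 > 4: no swap
arr[7]=11 > 4: no swap

Place pivot at position 0: [4, 15, 24, 31, 27, 26, 26, 11, 8]
Pivot position: 0

After partitioning with pivot 4, the array becomes [4, 15, 24, 31, 27, 26, 26, 11, 8]. The pivot is placed at index 0. All elements to the left of the pivot are <= 4, and all elements to the right are > 4.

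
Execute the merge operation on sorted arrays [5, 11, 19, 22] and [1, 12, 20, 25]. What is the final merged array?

Merging process:

Compare 5 vs 1: take 1 from right. Merged: [1]
Compare 5 vs 12: take 5 from left. Merged: [1, 5]
Compare 11 vs 12: take 11 from left. Merged: [1, 5, 11]
Compare 19 vs 12: take 12 from right. Merged: [1, 5, 11, 12]
Compare 19 vs 20: take 19 from left. Merged: [1, 5, 11, 12, 19]
Compare 22 vs 20: take 20 from right. Merged: [1, 5, 11, 12, 19, 20]
Compare 22 vs 25: take 22 from left. Merged: [1, 5, 11, 12, 19, 20, 22]
Append remaining from right: [25]. Merged: [1, 5, 11, 12, 19, 20, 22, 25]

Final merged array: [1, 5, 11, 12, 19, 20, 22, 25]
Total comparisons: 7

The merged array is [1, 5, 11, 12, 19, 20, 22, 25], requiring 7 comparisons. The merge step runs in O(n) time where n is the total number of elements.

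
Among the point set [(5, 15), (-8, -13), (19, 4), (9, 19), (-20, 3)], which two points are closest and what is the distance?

Computing all pairwise distances among 5 points:

d((5, 15), (-8, -13)) = 30.8707
d((5, 15), (19, 4)) = 17.8045
d((5, 15), (9, 19)) = 5.6569 <-- minimum
d((5, 15), (-20, 3)) = 27.7308
d((-8, -13), (19, 4)) = 31.9061
d((-8, -13), (9, 19)) = 36.2353
d((-8, -13), (-20, 3)) = 20.0
d((19, 4), (9, 19)) = 18.0278
d((19, 4), (-20, 3)) = 39.0128
d((9, 19), (-20, 3)) = 33.121

Closest pair: (5, 15) and (9, 19) with distance 5.6569

The closest pair is (5, 15) and (9, 19) with Euclidean distance 5.6569. For 5 points, brute-force pairwise comparison is shown above. For large n, the divide-and-conquer algorithm (sort by x, recurse on halves, check the dividing strip) achieves O(n log n).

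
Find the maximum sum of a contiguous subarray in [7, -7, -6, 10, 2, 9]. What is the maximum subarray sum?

Using Kadane's algorithm on [7, -7, -6, 10, 2, 9]:

Scanning through the array:
Position 1 (value -7): max_ending_here = 0, max_so_far = 7
Position 2 (value -6): max_ending_here = -6, max_so_far = 7
Position 3 (value 10): max_ending_here = 10, max_so_far = 10
Position 4 (value 2): max_ending_here = 12, max_so_far = 12
Position 5 (value 9): max_ending_here = 21, max_so_far = 21

Maximum subarray: [10, 2, 9]
Maximum sum: 21

The maximum subarray is [10, 2, 9] with sum 21. This subarray runs from index 3 to index 5.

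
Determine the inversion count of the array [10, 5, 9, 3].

Finding inversions in [10, 5, 9, 3]:

(0, 1): arr[0]=10 > arr[1]=5
(0, 2): arr[0]=10 > arr[2]=9
(0, 3): arr[0]=10 > arr[3]=3
(1, 3): arr[1]=5 > arr[3]=3
(2, 3): arr[2]=9 > arr[3]=3

Total inversions: 5

The array has 5 inversion(s): (0,1), (0,2), (0,3), (1,3), (2,3). Each pair (i,j) satisfies i < j and arr[i] > arr[j].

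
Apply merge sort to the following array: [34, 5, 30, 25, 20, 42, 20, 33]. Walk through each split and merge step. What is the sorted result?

Merge sort trace:

Split: [34, 5, 30, 25, 20, 42, 20, 33] -> [34, 5, 30, 25] and [20, 42, 20, 33]
  Split: [34, 5, 30, 25] -> [34, 5] and [30, 25]
    Split: [34, 5] -> [34] and [5]
    Merge: [34] + [5] -> [5, 34]
    Split: [30, 25] -> [30] and [25]
    Merge: [30] + [25] -> [25, 30]
  Merge: [5, 34] + [25, 30] -> [5, 25, 30, 34]
  Split: [20, 42, 20, 33] -> [20, 42] and [20, 33]
    Split: [20, 42] -> [20] and [42]
    Merge: [20] + [42] -> [20, 42]
    Split: [20, 33] -> [20] and [33]
    Merge: [20] + [33] -> [20, 33]
  Merge: [20, 42] + [20, 33] -> [20, 20, 33, 42]
Merge: [5, 25, 30, 34] + [20, 20, 33, 42] -> [5, 20, 20, 25, 30, 33, 34, 42]

Final sorted array: [5, 20, 20, 25, 30, 33, 34, 42]

The merge sort proceeds by recursively splitting the array and merging sorted halves.
After all merges, the sorted array is [5, 20, 20, 25, 30, 33, 34, 42].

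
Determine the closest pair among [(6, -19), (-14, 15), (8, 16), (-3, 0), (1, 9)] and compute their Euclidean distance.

Computing all pairwise distances among 5 points:

d((6, -19), (-14, 15)) = 39.4462
d((6, -19), (8, 16)) = 35.0571
d((6, -19), (-3, 0)) = 21.0238
d((6, -19), (1, 9)) = 28.4429
d((-14, 15), (8, 16)) = 22.0227
d((-14, 15), (-3, 0)) = 18.6011
d((-14, 15), (1, 9)) = 16.1555
d((8, 16), (-3, 0)) = 19.4165
d((8, 16), (1, 9)) = 9.8995
d((-3, 0), (1, 9)) = 9.8489 <-- minimum

Closest pair: (-3, 0) and (1, 9) with distance 9.8489

The closest pair is (-3, 0) and (1, 9) with Euclidean distance 9.8489. For 5 points, brute-force pairwise comparison is shown above. For large n, the divide-and-conquer algorithm (sort by x, recurse on halves, check the dividing strip) achieves O(n log n).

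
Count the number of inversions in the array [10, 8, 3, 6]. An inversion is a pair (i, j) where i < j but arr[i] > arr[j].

Finding inversions in [10, 8, 3, 6]:

(0, 1): arr[0]=10 > arr[1]=8
(0, 2): arr[0]=10 > arr[2]=3
(0, 3): arr[0]=10 > arr[3]=6
(1, 2): arr[1]=8 > arr[2]=3
(1, 3): arr[1]=8 > arr[3]=6

Total inversions: 5

The array has 5 inversion(s): (0,1), (0,2), (0,3), (1,2), (1,3). Each pair (i,j) satisfies i < j and arr[i] > arr[j].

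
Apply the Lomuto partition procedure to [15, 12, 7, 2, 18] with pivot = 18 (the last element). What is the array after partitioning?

Lomuto partition with pivot = 18:

Initial array: [15, 12, 7, 2, 18]

arr[0]=15 <= 18: swap with position 0, array becomes [15, 12, 7, 2, 18]
arr[1]=12 <= 18: swap with position 1, array becomes [15, 12, 7, 2, 18]
arr[2]=7 <= 18: swap with position 2, array becomes [15, 12, 7, 2, 18]
arr[3]=2 <= 18: swap with position 3, array becomes [15, 12, 7, 2, 18]

Place pivot at position 4: [15, 12, 7, 2, 18]
Pivot position: 4

After partitioning with pivot 18, the array becomes [15, 12, 7, 2, 18]. The pivot is placed at index 4. All elements to the left of the pivot are <= 18, and all elements to the right are > 18.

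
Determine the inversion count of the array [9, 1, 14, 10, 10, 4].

Finding inversions in [9, 1, 14, 10, 10, 4]:

(0, 1): arr[0]=9 > arr[1]=1
(0, 5): arr[0]=9 > arr[5]=4
(2, 3): arr[2]=14 > arr[3]=10
(2, 4): arr[2]=14 > arr[4]=10
(2, 5): arr[2]=14 > arr[5]=4
(3, 5): arr[3]=10 > arr[5]=4
(4, 5): arr[4]=10 > arr[5]=4

Total inversions: 7

The array has 7 inversion(s): (0,1), (0,5), (2,3), (2,4), (2,5), (3,5), (4,5). Each pair (i,j) satisfies i < j and arr[i] > arr[j].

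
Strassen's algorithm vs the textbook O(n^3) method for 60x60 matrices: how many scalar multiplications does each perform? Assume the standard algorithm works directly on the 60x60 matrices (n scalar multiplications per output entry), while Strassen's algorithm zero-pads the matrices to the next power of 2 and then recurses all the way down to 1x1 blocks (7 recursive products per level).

Matrix multiplication for 60x60 matrices:

Strassen's algorithm requires power-of-2 dimensions. Pad 60x60 to 64x64 (next power of 2).

Standard algorithm: 60^3 = 216000 multiplications
Strassen's algorithm: 7^(log2(64)) = 7^6 = 117649 multiplications
Savings: 216000 - 117649 = 98351 multiplications

Standard: 216000 multiplications (60^3). Strassen: 117649 multiplications (7^6, after padding to 64x64). Strassen reduces 8 recursive multiplications to 7 at each level.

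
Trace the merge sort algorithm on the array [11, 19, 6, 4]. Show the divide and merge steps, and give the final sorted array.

Merge sort trace:

Split: [11, 19, 6, 4] -> [11, 19] and [6, 4]
  Split: [11, 19] -> [11] and [19]
  Merge: [11] + [19] -> [11, 19]
  Split: [6, 4] -> [6] and [4]
  Merge: [6] + [4] -> [4, 6]
Merge: [11, 19] + [4, 6] -> [4, 6, 11, 19]

Final sorted array: [4, 6, 11, 19]

The merge sort proceeds by recursively splitting the array and merging sorted halves.
After all merges, the sorted array is [4, 6, 11, 19].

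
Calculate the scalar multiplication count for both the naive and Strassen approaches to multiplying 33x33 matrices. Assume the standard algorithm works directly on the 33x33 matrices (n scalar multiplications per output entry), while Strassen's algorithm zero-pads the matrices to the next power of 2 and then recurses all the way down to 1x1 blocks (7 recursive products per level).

Matrix multiplication for 33x33 matrices:

Strassen's algorithm requires power-of-2 dimensions. Pad 33x33 to 64x64 (next power of 2).

Standard algorithm: 33^3 = 35937 multiplications
Strassen's algorithm: 7^(log2(64)) = 7^6 = 117649 multiplications
Difference: 35937 - 117649 = -81712 (Strassen uses MORE here due to padding overhead — for small or just-over-power-of-2 n, padding can outweigh the per-level savings)

Standard: 35937 multiplications (33^3). Strassen: 117649 multiplications (7^6, after padding to 64x64). Strassen reduces 8 recursive multiplications to 7 at each level.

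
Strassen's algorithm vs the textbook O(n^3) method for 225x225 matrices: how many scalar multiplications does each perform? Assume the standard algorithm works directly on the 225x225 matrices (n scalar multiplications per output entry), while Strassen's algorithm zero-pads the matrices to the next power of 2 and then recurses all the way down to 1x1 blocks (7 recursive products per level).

Matrix multiplication for 225x225 matrices:

Strassen's algorithm requires power-of-2 dimensions. Pad 225x225 to 256x256 (next power of 2).

Standard algorithm: 225^3 = 11390625 multiplications
Strassen's algorithm: 7^(log2(256)) = 7^8 = 5764801 multiplications
Savings: 11390625 - 5764801 = 5625824 multiplications

Standard: 11390625 multiplications (225^3). Strassen: 5764801 multiplications (7^8, after padding to 256x256). Strassen reduces 8 recursive multiplications to 7 at each level.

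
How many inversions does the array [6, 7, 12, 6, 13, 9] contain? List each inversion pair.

Finding inversions in [6, 7, 12, 6, 13, 9]:

(1, 3): arr[1]=7 > arr[3]=6
(2, 3): arr[2]=12 > arr[3]=6
(2, 5): arr[2]=12 > arr[5]=9
(4, 5): arr[4]=13 > arr[5]=9

Total inversions: 4

The array has 4 inversion(s): (1,3), (2,3), (2,5), (4,5). Each pair (i,j) satisfies i < j and arr[i] > arr[j].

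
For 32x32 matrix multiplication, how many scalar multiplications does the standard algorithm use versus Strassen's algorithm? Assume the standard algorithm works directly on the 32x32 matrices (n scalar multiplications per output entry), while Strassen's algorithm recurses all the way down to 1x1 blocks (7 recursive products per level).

Matrix multiplication for 32x32 matrices:

Standard algorithm: 32^3 = 32768 multiplications
Strassen's algorithm: 7^(log2(32)) = 7^5 = 16807 multiplications
Savings: 32768 - 16807 = 15961 multiplications

Standard: 32768 multiplications (32^3). Strassen: 16807 multiplications (7^5). Strassen reduces 8 recursive multiplications to 7 at each level.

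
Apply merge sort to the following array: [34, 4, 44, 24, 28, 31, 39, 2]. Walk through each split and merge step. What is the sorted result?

Merge sort trace:

Split: [34, 4, 44, 24, 28, 31, 39, 2] -> [34, 4, 44, 24] and [28, 31, 39, 2]
  Split: [34, 4, 44, 24] -> [34, 4] and [44, 24]
    Split: [34, 4] -> [34] and [4]
    Merge: [34] + [4] -> [4, 34]
    Split: [44, 24] -> [44] and [24]
    Merge: [44] + [24] -> [24, 44]
  Merge: [4, 34] + [24, 44] -> [4, 24, 34, 44]
  Split: [28, 31, 39, 2] -> [28, 31] and [39, 2]
    Split: [28, 31] -> [28] and [31]
    Merge: [28] + [31] -> [28, 31]
    Split: [39, 2] -> [39] and [2]
    Merge: [39] + [2] -> [2, 39]
  Merge: [28, 31] + [2, 39] -> [2, 28, 31, 39]
Merge: [4, 24, 34, 44] + [2, 28, 31, 39] -> [2, 4, 24, 28, 31, 34, 39, 44]

Final sorted array: [2, 4, 24, 28, 31, 34, 39, 44]

The merge sort proceeds by recursively splitting the array and merging sorted halves.
After all merges, the sorted array is [2, 4, 24, 28, 31, 34, 39, 44].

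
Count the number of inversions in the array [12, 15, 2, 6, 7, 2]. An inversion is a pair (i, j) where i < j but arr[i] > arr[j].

Finding inversions in [12, 15, 2, 6, 7, 2]:

(0, 2): arr[0]=12 > arr[2]=2
(0, 3): arr[0]=12 > arr[3]=6
(0, 4): arr[0]=12 > arr[4]=7
(0, 5): arr[0]=12 > arr[5]=2
(1, 2): arr[1]=15 > arr[2]=2
(1, 3): arr[1]=15 > arr[3]=6
(1, 4): arr[1]=15 > arr[4]=7
(1, 5): arr[1]=15 > arr[5]=2
(3, 5): arr[3]=6 > arr[5]=2
(4, 5): arr[4]=7 > arr[5]=2

Total inversions: 10

The array has 10 inversion(s): (0,2), (0,3), (0,4), (0,5), (1,2), (1,3), (1,4), (1,5), (3,5), (4,5). Each pair (i,j) satisfies i < j and arr[i] > arr[j].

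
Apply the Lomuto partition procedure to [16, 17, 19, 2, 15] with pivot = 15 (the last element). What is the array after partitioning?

Lomuto partition with pivot = 15:

Initial array: [16, 17, 19, 2, 15]

arr[0]=16 > 15: no swap
arr[1]=17 > 15: no swap
arr[2]=19 > 15: no swap
arr[3]=2 <= 15: swap with position 0, array becomes [2, 17, 19, 16, 15]

Place pivot at position 1: [2, 15, 19, 16, 17]
Pivot position: 1

After partitioning with pivot 15, the array becomes [2, 15, 19, 16, 17]. The pivot is placed at index 1. All elements to the left of the pivot are <= 15, and all elements to the right are > 15.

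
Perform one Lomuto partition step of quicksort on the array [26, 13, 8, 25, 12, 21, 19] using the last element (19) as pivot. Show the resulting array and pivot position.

Lomuto partition with pivot = 19:

Initial array: [26, 13, 8, 25, 12, 21, 19]

arr[0]=26 > 19: no swap
arr[1]=13 <= 19: swap with position 0, array becomes [13, 26, 8, 25, 12, 21, 19]
arr[2]=8 <= 19: swap with position 1, array becomes [13, 8, 26, 25, 12, 21, 19]
arr[3]=25 > 19: no swap
arr[4]=12 <= 19: swap with position 2, array becomes [13, 8, 12, 25, 26, 21, 19]
arr[5]=21 > 19: no swap

Place pivot at position 3: [13, 8, 12, 19, 26, 21, 25]
Pivot position: 3

After partitioning with pivot 19, the array becomes [13, 8, 12, 19, 26, 21, 25]. The pivot is placed at index 3. All elements to the left of the pivot are <= 19, and all elements to the right are > 19.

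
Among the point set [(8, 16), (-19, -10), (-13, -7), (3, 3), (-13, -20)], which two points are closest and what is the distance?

Computing all pairwise distances among 5 points:

d((8, 16), (-19, -10)) = 37.4833
d((8, 16), (-13, -7)) = 31.1448
d((8, 16), (3, 3)) = 13.9284
d((8, 16), (-13, -20)) = 41.6773
d((-19, -10), (-13, -7)) = 6.7082 <-- minimum
d((-19, -10), (3, 3)) = 25.5539
d((-19, -10), (-13, -20)) = 11.6619
d((-13, -7), (3, 3)) = 18.868
d((-13, -7), (-13, -20)) = 13.0
d((3, 3), (-13, -20)) = 28.0179

Closest pair: (-19, -10) and (-13, -7) with distance 6.7082

The closest pair is (-19, -10) and (-13, -7) with Euclidean distance 6.7082. For 5 points, brute-force pairwise comparison is shown above. For large n, the divide-and-conquer algorithm (sort by x, recurse on halves, check the dividing strip) achieves O(n log n).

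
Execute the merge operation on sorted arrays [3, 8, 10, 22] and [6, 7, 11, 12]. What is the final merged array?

Merging process:

Compare 3 vs 6: take 3 from left. Merged: [3]
Compare 8 vs 6: take 6 from right. Merged: [3, 6]
Compare 8 vs 7: take 7 from right. Merged: [3, 6, 7]
Compare 8 vs 11: take 8 from left. Merged: [3, 6, 7, 8]
Compare 10 vs 11: take 10 from left. Merged: [3, 6, 7, 8, 10]
Compare 22 vs 11: take 11 from right. Merged: [3, 6, 7, 8, 10, 11]
Compare 22 vs 12: take 12 from right. Merged: [3, 6, 7, 8, 10, 11, 12]
Append remaining from left: [22]. Merged: [3, 6, 7, 8, 10, 11, 12, 22]

Final merged array: [3, 6, 7, 8, 10, 11, 12, 22]
Total comparisons: 7

The merged array is [3, 6, 7, 8, 10, 11, 12, 22], requiring 7 comparisons. The merge step runs in O(n) time where n is the total number of elements.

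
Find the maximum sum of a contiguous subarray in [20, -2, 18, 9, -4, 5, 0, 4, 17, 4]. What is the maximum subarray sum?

Using Kadane's algorithm on [20, -2, 18, 9, -4, 5, 0, 4, 17, 4]:

Scanning through the array:
Position 1 (value -2): max_ending_here = 18, max_so_far = 20
Position 2 (value 18): max_ending_here = 36, max_so_far = 36
Position 3 (value 9): max_ending_here = 45, max_so_far = 45
Position 4 (value -4): max_ending_here = 41, max_so_far = 45
Position 5 (value 5): max_ending_here = 46, max_so_far = 46
Position 6 (value 0): max_ending_here = 46, max_so_far = 46
Position 7 (value 4): max_ending_here = 50, max_so_far = 50
Position 8 (value 17): max_ending_here = 67, max_so_far = 67
Position 9 (value 4): max_ending_here = 71, max_so_far = 71

Maximum subarray: [20, -2, 18, 9, -4, 5, 0, 4, 17, 4]
Maximum sum: 71

The maximum subarray is [20, -2, 18, 9, -4, 5, 0, 4, 17, 4] with sum 71. This subarray runs from index 0 to index 9.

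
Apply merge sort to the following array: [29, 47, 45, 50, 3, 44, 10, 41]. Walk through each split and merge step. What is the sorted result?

Merge sort trace:

Split: [29, 47, 45, 50, 3, 44, 10, 41] -> [29, 47, 45, 50] and [3, 44, 10, 41]
  Split: [29, 47, 45, 50] -> [29, 47] and [45, 50]
    Split: [29, 47] -> [29] and [47]
    Merge: [29] + [47] -> [29, 47]
    Split: [45, 50] -> [45] and [50]
    Merge: [45] + [50] -> [45, 50]
  Merge: [29, 47] + [45, 50] -> [29, 45, 47, 50]
  Split: [3, 44, 10, 41] -> [3, 44] and [10, 41]
    Split: [3, 44] -> [3] and [44]
    Merge: [3] + [44] -> [3, 44]
    Split: [10, 41] -> [10] and [41]
    Merge: [10] + [41] -> [10, 41]
  Merge: [3, 44] + [10, 41] -> [3, 10, 41, 44]
Merge: [29, 45, 47, 50] + [3, 10, 41, 44] -> [3, 10, 29, 41, 44, 45, 47, 50]

Final sorted array: [3, 10, 29, 41, 44, 45, 47, 50]

The merge sort proceeds by recursively splitting the array and merging sorted halves.
After all merges, the sorted array is [3, 10, 29, 41, 44, 45, 47, 50].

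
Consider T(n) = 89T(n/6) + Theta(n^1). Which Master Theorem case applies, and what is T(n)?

Master Theorem for T(n) = 89T(n/6) + O(n^1):

a = 89, b = 6, c = 1
log_b(a) = log_6(89) = 2.5052

Case 1: c = 1 < log_6(89) = 2.5052
T(n) = O(n^(log_6 89))

For T(n) = 89T(n/6) + O(n^1): log_6(89) = 2.5052. This is Case 1 of the Master Theorem (c < log_b(a), work dominated by leaves), giving O(n^(log_6 89)).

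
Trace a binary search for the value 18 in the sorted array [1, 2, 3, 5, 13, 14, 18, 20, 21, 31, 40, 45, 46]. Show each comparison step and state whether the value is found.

Binary search for 18 in [1, 2, 3, 5, 13, 14, 18, 20, 21, 31, 40, 45, 46]:

lo=0, hi=12, mid=6, arr[mid]=18 -> Found target at index 6!

Binary search finds 18 at index 6 after 1 comparisons. The search repeatedly halves the search space by comparing with the middle element.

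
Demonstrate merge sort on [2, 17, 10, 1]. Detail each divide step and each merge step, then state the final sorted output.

Merge sort trace:

Split: [2, 17, 10, 1] -> [2, 17] and [10, 1]
  Split: [2, 17] -> [2] and [17]
  Merge: [2] + [17] -> [2, 17]
  Split: [10, 1] -> [10] and [1]
  Merge: [10] + [1] -> [1, 10]
Merge: [2, 17] + [1, 10] -> [1, 2, 10, 17]

Final sorted array: [1, 2, 10, 17]

The merge sort proceeds by recursively splitting the array and merging sorted halves.
After all merges, the sorted array is [1, 2, 10, 17].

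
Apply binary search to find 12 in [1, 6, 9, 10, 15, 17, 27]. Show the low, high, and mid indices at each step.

Binary search for 12 in [1, 6, 9, 10, 15, 17, 27]:

lo=0, hi=6, mid=3, arr[mid]=10 -> 10 < 12, search right half
lo=4, hi=6, mid=5, arr[mid]=17 -> 17 > 12, search left half
lo=4, hi=4, mid=4, arr[mid]=15 -> 15 > 12, search left half
lo=4 > hi=3, target 12 not found

Binary search determines that 12 is not in the array after 3 comparisons. The search space was exhausted without finding the target.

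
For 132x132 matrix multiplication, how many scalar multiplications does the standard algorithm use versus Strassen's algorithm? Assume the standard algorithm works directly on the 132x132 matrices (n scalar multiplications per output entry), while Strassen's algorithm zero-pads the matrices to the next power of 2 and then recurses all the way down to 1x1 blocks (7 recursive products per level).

Matrix multiplication for 132x132 matrices:

Strassen's algorithm requires power-of-2 dimensions. Pad 132x132 to 256x256 (next power of 2).

Standard algorithm: 132^3 = 2299968 multiplications
Strassen's algorithm: 7^(log2(256)) = 7^8 = 5764801 multiplications
Difference: 2299968 - 5764801 = -3464833 (Strassen uses MORE here due to padding overhead — for small or just-over-power-of-2 n, padding can outweigh the per-level savings)

Standard: 2299968 multiplications (132^3). Strassen: 5764801 multiplications (7^8, after padding to 256x256). Strassen reduces 8 recursive multiplications to 7 at each level.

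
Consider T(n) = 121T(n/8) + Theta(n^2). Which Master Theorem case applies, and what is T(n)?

Master Theorem for T(n) = 121T(n/8) + O(n^2):

a = 121, b = 8, c = 2
log_b(a) = log_8(121) = 2.3063

Case 1: c = 2 < log_8(121) = 2.3063
T(n) = O(n^(log_8 121))

For T(n) = 121T(n/8) + O(n^2): log_8(121) = 2.3063. This is Case 1 of the Master Theorem (c < log_b(a), work dominated by leaves), giving O(n^(log_8 121)).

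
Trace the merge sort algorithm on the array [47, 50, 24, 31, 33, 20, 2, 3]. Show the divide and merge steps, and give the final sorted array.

Merge sort trace:

Split: [47, 50, 24, 31, 33, 20, 2, 3] -> [47, 50, 24, 31] and [33, 20, 2, 3]
  Split: [47, 50, 24, 31] -> [47, 50] and [24, 31]
    Split: [47, 50] -> [47] and [50]
    Merge: [47] + [50] -> [47, 50]
    Split: [24, 31] -> [24] and [31]
    Merge: [24] + [31] -> [24, 31]
  Merge: [47, 50] + [24, 31] -> [24, 31, 47, 50]
  Split: [33, 20, 2, 3] -> [33, 20] and [2, 3]
    Split: [33, 20] -> [33] and [20]
    Merge: [33] + [20] -> [20, 33]
    Split: [2, 3] -> [2] and [3]
    Merge: [2] + [3] -> [2, 3]
  Merge: [20, 33] + [2, 3] -> [2, 3, 20, 33]
Merge: [24, 31, 47, 50] + [2, 3, 20, 33] -> [2, 3, 20, 24, 31, 33, 47, 50]

Final sorted array: [2, 3, 20, 24, 31, 33, 47, 50]

The merge sort proceeds by recursively splitting the array and merging sorted halves.
After all merges, the sorted array is [2, 3, 20, 24, 31, 33, 47, 50].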